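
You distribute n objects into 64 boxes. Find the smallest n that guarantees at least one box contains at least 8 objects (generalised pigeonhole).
n = (8 − 1)·64 + 1 = 449

By the generalised pigeonhole principle, to guarantee some box contains ≥ r objects we need more than (r − 1) · k objects total. Threshold: n = (r − 1) · k + 1. With r = 8 and k = 64: n = 7 · 64 + 1 = 448 + 1 = 449. For n = 448 = 7 · 64, we can put exactly 7 objects in every box, avoiding 8 in any single one — so 449 is tight.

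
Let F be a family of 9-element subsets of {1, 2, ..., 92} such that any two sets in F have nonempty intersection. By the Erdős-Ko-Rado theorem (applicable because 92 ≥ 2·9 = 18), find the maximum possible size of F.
max |F| = C(91, 8) = 84986896995

The Erdős-Ko-Rado theorem states: for n ≥ 2k, an intersecting family of k-subsets of an n-element set has size at most C(n − 1, k − 1), with equality for 'star' families {A ⊆ [n] : |A| = k, i ∈ A} (fix an element i). For n = 92, k = 9: C(91, 8) = 84986896995.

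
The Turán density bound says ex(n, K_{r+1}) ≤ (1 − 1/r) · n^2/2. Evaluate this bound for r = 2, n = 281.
Turán density bound = (1/2) · 281^2/2 = 78961/4 ≈ 19740.25

Turán's theorem: ex(n, K_{r+1}) is achieved by the complete r-partite Turán graph T(n, r) with parts as balanced as possible, and is at most (1 − 1/r) · n^2/2. For r = 2, n = 281: the density bound is (1/2) · 78961/2 = 78961/4 ≈ 19740.25. The integer-valued extremum is e(T(281, 2)) = 19740, which is strictly less than the density bound 78961/4 since 2 ∤ 281 (the parts of T(281, 2) cannot all be equal).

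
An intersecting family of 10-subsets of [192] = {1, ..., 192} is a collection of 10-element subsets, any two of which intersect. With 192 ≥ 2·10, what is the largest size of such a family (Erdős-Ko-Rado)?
max |F| = C(191, 9) = 769907908375815

Erdős-Ko-Rado (1961): when n ≥ 2k, max |F| = C(n−1, k−1). The bound is attained by the star {A : i ∈ A} for any fixed i ∈ [n]. Here C(192−1, 10−1) = C(191, 9) = 769907908375815.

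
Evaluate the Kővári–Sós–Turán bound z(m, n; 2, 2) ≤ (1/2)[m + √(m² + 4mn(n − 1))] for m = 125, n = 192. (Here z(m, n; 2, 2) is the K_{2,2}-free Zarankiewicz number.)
z(125, 192; 2, 2) ≤ (1/2)[125 + √(125² + 4·125·192·191)] = (1/2)[125 + √18351625] = 2204.4398

Kővári–Sós–Turán: let r_1, ..., r_125 be the row sums and z = Σ r_i the total number of 1s. Each pair of columns can share at most one row with both entries 1 (else a 2×2 all-ones block appears), so Σ_i C(r_i, 2) ≤ C(192, 2) = 18336. By convexity Σ_i C(r_i, 2) ≥ 125·C(z/125, 2) = z(z − 125)/(2·125), giving z² − 125z − 125·192·191 ≤ 0 and hence z ≤ (1/2)[125 + √(15625 + 4·4584000)] = (1/2)[125 + √18351625] ≈ (1/2)(125 + 4283.8797) = 2204.4398.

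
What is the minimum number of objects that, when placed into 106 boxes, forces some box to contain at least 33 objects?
n = (33 − 1)·106 + 1 = 3393

By the generalised pigeonhole principle, to guarantee some box contains ≥ r objects we need more than (r − 1) · k objects total. Threshold: n = (r − 1) · k + 1. With r = 33 and k = 106: n = 32 · 106 + 1 = 3392 + 1 = 3393. For n = 3392 = 32 · 106, we can put exactly 32 objects in every box, avoiding 33 in any single one — so 3393 is tight.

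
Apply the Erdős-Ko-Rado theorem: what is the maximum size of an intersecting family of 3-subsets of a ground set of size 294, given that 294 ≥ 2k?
max |F| = C(293, 2) = 42778

Erdős-Ko-Rado (1961): when n ≥ 2k, max |F| = C(n−1, k−1). The bound is attained by the star {A : i ∈ A} for any fixed i ∈ [n]. Here C(294−1, 3−1) = C(293, 2) = 42778.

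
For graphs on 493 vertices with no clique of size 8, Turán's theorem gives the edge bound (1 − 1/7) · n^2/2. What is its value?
Turán density bound = (6/7) · 493^2/2 = 729147/7 ≈ 104163.8571

Turán's theorem: ex(n, K_{r+1}) is achieved by the complete r-partite Turán graph T(n, r) with parts as balanced as possible, and is at most (1 − 1/r) · n^2/2. For r = 7, n = 493: the density bound is (6/7) · 243049/2 = 729147/7 ≈ 104163.8571. The integer-valued extremum is e(T(493, 7)) = 104163, which is strictly less than the density bound 729147/7 since 7 ∤ 493 (the parts of T(493, 7) cannot all be equal).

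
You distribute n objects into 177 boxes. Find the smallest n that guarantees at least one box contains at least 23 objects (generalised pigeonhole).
n = (23 − 1)·177 + 1 = 3895

By the generalised pigeonhole principle, to guarantee some box contains ≥ r objects we need more than (r − 1) · k objects total. Threshold: n = (r − 1) · k + 1. With r = 23 and k = 177: n = 22 · 177 + 1 = 3894 + 1 = 3895. For n = 3894 = 22 · 177, we can put exactly 22 objects in every box, avoiding 23 in any single one — so 3895 is tight.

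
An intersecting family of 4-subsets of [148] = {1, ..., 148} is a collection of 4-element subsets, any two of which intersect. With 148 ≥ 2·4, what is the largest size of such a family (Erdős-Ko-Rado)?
max |F| = C(147, 3) = 518665

Erdős-Ko-Rado (1961): when n ≥ 2k, max |F| = C(n−1, k−1). The bound is attained by the star {A : i ∈ A} for any fixed i ∈ [n]. Here C(148−1, 4−1) = C(147, 3) = 518665.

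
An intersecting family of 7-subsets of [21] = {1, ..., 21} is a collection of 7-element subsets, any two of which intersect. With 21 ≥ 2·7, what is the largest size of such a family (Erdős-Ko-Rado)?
max |F| = C(20, 6) = 38760

Erdős-Ko-Rado (1961): when n ≥ 2k, max |F| = C(n−1, k−1). The bound is attained by the star {A : i ∈ A} for any fixed i ∈ [n]. Here C(21−1, 7−1) = C(20, 6) = 38760.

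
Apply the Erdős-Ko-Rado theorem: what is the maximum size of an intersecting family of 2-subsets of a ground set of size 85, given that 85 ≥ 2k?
max |F| = C(84, 1) = 84

The Erdős-Ko-Rado theorem states: for n ≥ 2k, an intersecting family of k-subsets of an n-element set has size at most C(n − 1, k − 1), with equality for 'star' families {A ⊆ [n] : |A| = k, i ∈ A} (fix an element i). For n = 85, k = 2: C(84, 1) = 84.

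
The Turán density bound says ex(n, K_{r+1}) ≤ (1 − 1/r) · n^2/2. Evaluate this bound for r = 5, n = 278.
Turán density bound = (4/5) · 278^2/2 = 154568/5 ≈ 30913.6

Turán's theorem: ex(n, K_{r+1}) is achieved by the complete r-partite Turán graph T(n, r) with parts as balanced as possible, and is at most (1 − 1/r) · n^2/2. For r = 5, n = 278: the density bound is (4/5) · 77284/2 = 154568/5 ≈ 30913.6. The integer-valued extremum is e(T(278, 5)) = 30913, which is strictly less than the density bound 154568/5 since 5 ∤ 278 (the parts of T(278, 5) cannot all be equal).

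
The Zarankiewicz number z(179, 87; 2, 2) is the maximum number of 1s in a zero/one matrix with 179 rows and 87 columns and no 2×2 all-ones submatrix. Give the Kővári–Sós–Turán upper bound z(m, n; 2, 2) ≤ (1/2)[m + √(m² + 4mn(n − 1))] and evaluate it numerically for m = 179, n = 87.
z(179, 87; 2, 2) ≤ (1/2)[179 + √(179² + 4·179·87·86)] = (1/2)[179 + √5389153] = 1250.2275

Kővári–Sós–Turán: let r_1, ..., r_179 be the row sums and z = Σ r_i the total number of 1s. Each pair of columns can share at most one row with both entries 1 (else a 2×2 all-ones block appears), so Σ_i C(r_i, 2) ≤ C(87, 2) = 3741. By convexity Σ_i C(r_i, 2) ≥ 179·C(z/179, 2) = z(z − 179)/(2·179), giving z² − 179z − 179·87·86 ≤ 0 and hence z ≤ (1/2)[179 + √(32041 + 4·1339278)] = (1/2)[179 + √5389153] ≈ (1/2)(179 + 2321.4549) = 1250.2275.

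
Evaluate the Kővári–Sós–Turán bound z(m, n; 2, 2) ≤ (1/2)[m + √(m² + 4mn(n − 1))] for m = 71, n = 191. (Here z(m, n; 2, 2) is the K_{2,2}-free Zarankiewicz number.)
z(71, 191; 2, 2) ≤ (1/2)[71 + √(71² + 4·71·191·190)] = (1/2)[71 + √10311401] = 1641.0685

Kővári–Sós–Turán: let r_1, ..., r_71 be the row sums and z = Σ r_i the total number of 1s. Each pair of columns can share at most one row with both entries 1 (else a 2×2 all-ones block appears), so Σ_i C(r_i, 2) ≤ C(191, 2) = 18145. By convexity Σ_i C(r_i, 2) ≥ 71·C(z/71, 2) = z(z − 71)/(2·71), giving z² − 71z − 71·191·190 ≤ 0 and hence z ≤ (1/2)[71 + √(5041 + 4·2576590)] = (1/2)[71 + √10311401] ≈ (1/2)(71 + 3211.137) = 1641.0685.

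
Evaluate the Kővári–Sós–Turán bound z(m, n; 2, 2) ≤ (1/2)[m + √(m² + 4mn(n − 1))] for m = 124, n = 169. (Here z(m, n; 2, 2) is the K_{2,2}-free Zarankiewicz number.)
z(124, 169; 2, 2) ≤ (1/2)[124 + √(124² + 4·124·169·168)] = (1/2)[124 + √14097808] = 1939.3524

Kővári–Sós–Turán: let r_1, ..., r_124 be the row sums and z = Σ r_i the total number of 1s. Each pair of columns can share at most one row with both entries 1 (else a 2×2 all-ones block appears), so Σ_i C(r_i, 2) ≤ C(169, 2) = 14196. By convexity Σ_i C(r_i, 2) ≥ 124·C(z/124, 2) = z(z − 124)/(2·124), giving z² − 124z − 124·169·168 ≤ 0 and hence z ≤ (1/2)[124 + √(15376 + 4·3520608)] = (1/2)[124 + √14097808] ≈ (1/2)(124 + 3754.7048) = 1939.3524.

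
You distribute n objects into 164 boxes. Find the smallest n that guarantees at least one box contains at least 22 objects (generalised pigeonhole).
n = (22 − 1)·164 + 1 = 3445

By the generalised pigeonhole principle, to guarantee some box contains ≥ r objects we need more than (r − 1) · k objects total. Threshold: n = (r − 1) · k + 1. With r = 22 and k = 164: n = 21 · 164 + 1 = 3444 + 1 = 3445. For n = 3444 = 21 · 164, we can put exactly 21 objects in every box, avoiding 22 in any single one — so 3445 is tight.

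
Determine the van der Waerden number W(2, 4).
W(2, 4) = 35

W(2, 4) = 35. The lower bound W(2, 4) > 34 comes from an explicit good 2-colouring of [1, 34]; the upper bound W(2, 4) ≤ 35 was verified by exhaustive search over 2-colourings of [1, 35].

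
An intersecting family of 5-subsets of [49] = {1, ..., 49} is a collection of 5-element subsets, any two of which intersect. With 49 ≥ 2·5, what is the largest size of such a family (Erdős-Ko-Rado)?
max |F| = C(48, 4) = 194580

The Erdős-Ko-Rado theorem states: for n ≥ 2k, an intersecting family of k-subsets of an n-element set has size at most C(n − 1, k − 1), with equality for 'star' families {A ⊆ [n] : |A| = k, i ∈ A} (fix an element i). For n = 49, k = 5: C(48, 4) = 194580.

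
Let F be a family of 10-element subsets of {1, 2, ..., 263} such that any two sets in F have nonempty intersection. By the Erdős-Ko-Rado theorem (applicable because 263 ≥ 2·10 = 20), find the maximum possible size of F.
max |F| = C(262, 9) = 13951425023606720

The Erdős-Ko-Rado theorem states: for n ≥ 2k, an intersecting family of k-subsets of an n-element set has size at most C(n − 1, k − 1), with equality for 'star' families {A ⊆ [n] : |A| = k, i ∈ A} (fix an element i). For n = 263, k = 10: C(262, 9) = 13951425023606720.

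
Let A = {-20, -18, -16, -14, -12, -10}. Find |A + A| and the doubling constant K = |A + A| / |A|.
K = |A + A| / |A| = 11/6

Enumerate A + A = {a + b : a, b ∈ A}. With |A| = 6, there are |A|^2 = 36 ordered sum pairs; collecting distinct values, A + A = {-40, -38, -36, -34, -32, -30, -28, -26, -24, -22, -20}, so |A + A| = 11. Thus K = 11/6. Here |A + A| = 2|A| − 1 = 11, the minimum possible — so K = 11/6 is minimal, which holds iff A is an arithmetic progression.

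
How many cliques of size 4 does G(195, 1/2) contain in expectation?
E[# K_4] = C(195, 4) · (1/2)^C(4, 2) = 58409520 / 2^6 = 3650595/4 = 912648.75

For each 4-subset S of vertices (there are C(195, 4) = 58409520 such S), let X_S = 1 if S induces a K_4 (all C(4, 2) = 6 edges present). Then P(X_S = 1) = (1/2)^6 = 1/64. By linearity of expectation, E[# K_4] = C(195, 4) · (1/2)^6 = 58409520 / 64 = 3650595/4 = 912648.75.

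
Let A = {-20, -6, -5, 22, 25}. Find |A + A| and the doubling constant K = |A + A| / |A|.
K = |A + A| / |A| = 15/5 = 3

Enumerate A + A = {a + b : a, b ∈ A}. With |A| = 5, there are |A|^2 = 25 ordered sum pairs; collecting distinct values, A + A = {-40, -26, -25, -12, -11, -10, 2, 5, 16, 17, 19, 20, 44, 47, 50}, so |A + A| = 15. Thus K = 15/5 = 3. For comparison, the minimum possible |A + A| over all 5-element sets is 2·5 − 1 = 9 (so min K = 9/5), attained only by arithmetic progressions.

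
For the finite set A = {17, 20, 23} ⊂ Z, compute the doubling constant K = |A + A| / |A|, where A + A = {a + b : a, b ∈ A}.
K = |A + A| / |A| = 5/3

Enumerate A + A = {a + b : a, b ∈ A}. With |A| = 3, there are |A|^2 = 9 ordered sum pairs; collecting distinct values, A + A = {34, 37, 40, 43, 46}, so |A + A| = 5. Thus K = 5/3. Here |A + A| = 2|A| − 1 = 5, the minimum possible — so K = 5/3 is minimal, which holds iff A is an arithmetic progression.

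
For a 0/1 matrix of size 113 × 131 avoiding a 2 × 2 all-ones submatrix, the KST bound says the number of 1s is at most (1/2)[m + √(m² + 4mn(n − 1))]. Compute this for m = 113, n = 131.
z(113, 131; 2, 2) ≤ (1/2)[113 + √(113² + 4·113·131·130)] = (1/2)[113 + √7710329] = 1444.874

Kővári–Sós–Turán: let r_1, ..., r_113 be the row sums and z = Σ r_i the total number of 1s. Each pair of columns can share at most one row with both entries 1 (else a 2×2 all-ones block appears), so Σ_i C(r_i, 2) ≤ C(131, 2) = 8515. By convexity Σ_i C(r_i, 2) ≥ 113·C(z/113, 2) = z(z − 113)/(2·113), giving z² − 113z − 113·131·130 ≤ 0 and hence z ≤ (1/2)[113 + √(12769 + 4·1924390)] = (1/2)[113 + √7710329] ≈ (1/2)(113 + 2776.7479) = 1444.874.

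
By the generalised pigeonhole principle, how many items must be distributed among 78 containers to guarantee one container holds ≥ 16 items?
n = (16 − 1)·78 + 1 = 1171

By the generalised pigeonhole principle, to guarantee some box contains ≥ r objects we need more than (r − 1) · k objects total. Threshold: n = (r − 1) · k + 1. With r = 16 and k = 78: n = 15 · 78 + 1 = 1170 + 1 = 1171. For n = 1170 = 15 · 78, we can put exactly 15 objects in every box, avoiding 16 in any single one — so 1171 is tight.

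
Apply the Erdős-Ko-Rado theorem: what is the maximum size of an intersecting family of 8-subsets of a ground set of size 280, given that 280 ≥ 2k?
max |F| = C(279, 7) = 24202109279205

Erdős-Ko-Rado (1961): when n ≥ 2k, max |F| = C(n−1, k−1). The bound is attained by the star {A : i ∈ A} for any fixed i ∈ [n]. Here C(280−1, 8−1) = C(279, 7) = 24202109279205.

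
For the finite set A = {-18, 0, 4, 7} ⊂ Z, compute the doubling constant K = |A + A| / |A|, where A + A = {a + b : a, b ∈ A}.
K = |A + A| / |A| = 10/4 = 5/2

Enumerate A + A = {a + b : a, b ∈ A}. With |A| = 4, there are |A|^2 = 16 ordered sum pairs; collecting distinct values, A + A = {-36, -18, -14, -11, 0, 4, 7, 8, 11, 14}, so |A + A| = 10. Thus K = 10/4 = 5/2. For comparison, the minimum possible |A + A| over all 4-element sets is 2·4 − 1 = 7 (so min K = 7/4), attained only by arithmetic progressions.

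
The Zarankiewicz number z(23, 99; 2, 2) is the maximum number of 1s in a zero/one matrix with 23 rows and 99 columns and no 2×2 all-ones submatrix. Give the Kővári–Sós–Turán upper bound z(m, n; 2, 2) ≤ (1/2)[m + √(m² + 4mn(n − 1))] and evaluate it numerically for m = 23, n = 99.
z(23, 99; 2, 2) ≤ (1/2)[23 + √(23² + 4·23·99·98)] = (1/2)[23 + √893113] = 484.0233

Kővári–Sós–Turán: let r_1, ..., r_23 be the row sums and z = Σ r_i the total number of 1s. Each pair of columns can share at most one row with both entries 1 (else a 2×2 all-ones block appears), so Σ_i C(r_i, 2) ≤ C(99, 2) = 4851. By convexity Σ_i C(r_i, 2) ≥ 23·C(z/23, 2) = z(z − 23)/(2·23), giving z² − 23z − 23·99·98 ≤ 0 and hence z ≤ (1/2)[23 + √(529 + 4·223146)] = (1/2)[23 + √893113] ≈ (1/2)(23 + 945.0466) = 484.0233.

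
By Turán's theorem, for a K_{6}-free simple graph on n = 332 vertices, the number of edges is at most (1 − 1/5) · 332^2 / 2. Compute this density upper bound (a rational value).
Turán density bound = (4/5) · 332^2/2 = 220448/5 ≈ 44089.6

Turán's theorem: ex(n, K_{r+1}) is achieved by the complete r-partite Turán graph T(n, r) with parts as balanced as possible, and is at most (1 − 1/r) · n^2/2. For r = 5, n = 332: the density bound is (4/5) · 110224/2 = 220448/5 ≈ 44089.6. The integer-valued extremum is e(T(332, 5)) = 44089, which is strictly less than the density bound 220448/5 since 5 ∤ 332 (the parts of T(332, 5) cannot all be equal).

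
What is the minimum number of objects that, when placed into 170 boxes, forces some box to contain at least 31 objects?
n = (31 − 1)·170 + 1 = 5101

By the generalised pigeonhole principle, to guarantee some box contains ≥ r objects we need more than (r − 1) · k objects total. Threshold: n = (r − 1) · k + 1. With r = 31 and k = 170: n = 30 · 170 + 1 = 5100 + 1 = 5101. For n = 5100 = 30 · 170, we can put exactly 30 objects in every box, avoiding 31 in any single one — so 5101 is tight.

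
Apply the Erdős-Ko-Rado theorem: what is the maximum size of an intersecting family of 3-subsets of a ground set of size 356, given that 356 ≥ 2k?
max |F| = C(355, 2) = 62835

Erdős-Ko-Rado (1961): when n ≥ 2k, max |F| = C(n−1, k−1). The bound is attained by the star {A : i ∈ A} for any fixed i ∈ [n]. Here C(356−1, 3−1) = C(355, 2) = 62835.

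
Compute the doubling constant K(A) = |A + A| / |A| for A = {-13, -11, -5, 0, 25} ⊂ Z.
K = |A + A| / |A| = 15/5 = 3

Enumerate A + A = {a + b : a, b ∈ A}. With |A| = 5, there are |A|^2 = 25 ordered sum pairs; collecting distinct values, A + A = {-26, -24, -22, -18, -16, -13, -11, -10, -5, 0, 12, 14, 20, 25, 50}, so |A + A| = 15. Thus K = 15/5 = 3. For comparison, the minimum possible |A + A| over all 5-element sets is 2·5 − 1 = 9 (so min K = 9/5), attained only by arithmetic progressions.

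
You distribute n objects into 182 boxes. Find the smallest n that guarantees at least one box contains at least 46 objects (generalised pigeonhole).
n = (46 − 1)·182 + 1 = 8191

By the generalised pigeonhole principle, to guarantee some box contains ≥ r objects we need more than (r − 1) · k objects total. Threshold: n = (r − 1) · k + 1. With r = 46 and k = 182: n = 45 · 182 + 1 = 8190 + 1 = 8191. For n = 8190 = 45 · 182, we can put exactly 45 objects in every box, avoiding 46 in any single one — so 8191 is tight.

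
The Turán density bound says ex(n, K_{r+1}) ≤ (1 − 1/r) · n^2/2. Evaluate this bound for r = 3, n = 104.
Turán density bound = (2/3) · 104^2/2 = 10816/3 ≈ 3605.3333

Turán's theorem: ex(n, K_{r+1}) is achieved by the complete r-partite Turán graph T(n, r) with parts as balanced as possible, and is at most (1 − 1/r) · n^2/2. For r = 3, n = 104: the density bound is (2/3) · 10816/2 = 10816/3 ≈ 3605.3333. The integer-valued extremum is e(T(104, 3)) = 3605, which is strictly less than the density bound 10816/3 since 3 ∤ 104 (the parts of T(104, 3) cannot all be equal).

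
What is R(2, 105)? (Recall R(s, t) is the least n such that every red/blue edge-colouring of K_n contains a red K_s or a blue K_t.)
R(2, 105) = 105

R(2, k) = k for all k ≥ 2: in a 2-colouring of K_k, either some edge is red (a red K_2) or all edges are blue (a blue K_k). And K_{104} coloured all-blue has no blue K_105, so R(2, 105) > 104. Hence R(2, 105) = 105.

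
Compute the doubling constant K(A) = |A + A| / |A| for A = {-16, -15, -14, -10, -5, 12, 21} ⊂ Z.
K = |A + A| / |A| = 25/7

Enumerate A + A = {a + b : a, b ∈ A}. With |A| = 7, there are |A|^2 = 49 ordered sum pairs; collecting distinct values, A + A = {-32, -31, -30, -29, -28, -26, -25, -24, -21, -20, -19, -15, -10, -4, -3, -2, 2, 5, 6, 7, 11, 16, 24, 33, 42}, so |A + A| = 25. Thus K = 25/7. For comparison, the minimum possible |A + A| over all 7-element sets is 2·7 − 1 = 13 (so min K = 13/7), attained only by arithmetic progressions.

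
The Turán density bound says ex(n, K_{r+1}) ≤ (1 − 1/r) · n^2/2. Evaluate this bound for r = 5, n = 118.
Turán density bound = (4/5) · 118^2/2 = 27848/5 ≈ 5569.6

Turán's theorem: ex(n, K_{r+1}) is achieved by the complete r-partite Turán graph T(n, r) with parts as balanced as possible, and is at most (1 − 1/r) · n^2/2. For r = 5, n = 118: the density bound is (4/5) · 13924/2 = 27848/5 ≈ 5569.6. The integer-valued extremum is e(T(118, 5)) = 5569, which is strictly less than the density bound 27848/5 since 5 ∤ 118 (the parts of T(118, 5) cannot all be equal).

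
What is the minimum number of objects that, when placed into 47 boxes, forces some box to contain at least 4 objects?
n = (4 − 1)·47 + 1 = 142

By the generalised pigeonhole principle, to guarantee some box contains ≥ r objects we need more than (r − 1) · k objects total. Threshold: n = (r − 1) · k + 1. With r = 4 and k = 47: n = 3 · 47 + 1 = 141 + 1 = 142. For n = 141 = 3 · 47, we can put exactly 3 objects in every box, avoiding 4 in any single one — so 142 is tight.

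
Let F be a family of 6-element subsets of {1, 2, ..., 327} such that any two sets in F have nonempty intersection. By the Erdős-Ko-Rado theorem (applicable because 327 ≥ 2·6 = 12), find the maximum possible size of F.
max |F| = C(326, 5) = 29752476390

The Erdős-Ko-Rado theorem states: for n ≥ 2k, an intersecting family of k-subsets of an n-element set has size at most C(n − 1, k − 1), with equality for 'star' families {A ⊆ [n] : |A| = k, i ∈ A} (fix an element i). For n = 327, k = 6: C(326, 5) = 29752476390.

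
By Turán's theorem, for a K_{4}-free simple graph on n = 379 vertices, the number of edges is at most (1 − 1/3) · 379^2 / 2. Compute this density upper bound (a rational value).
Turán density bound = (2/3) · 379^2/2 = 143641/3 ≈ 47880.3333

Turán's theorem: ex(n, K_{r+1}) is achieved by the complete r-partite Turán graph T(n, r) with parts as balanced as possible, and is at most (1 − 1/r) · n^2/2. For r = 3, n = 379: the density bound is (2/3) · 143641/2 = 143641/3 ≈ 47880.3333. The integer-valued extremum is e(T(379, 3)) = 47880, which is strictly less than the density bound 143641/3 since 3 ∤ 379 (the parts of T(379, 3) cannot all be equal).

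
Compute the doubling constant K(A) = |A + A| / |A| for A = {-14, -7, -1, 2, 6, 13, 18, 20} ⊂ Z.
K = |A + A| / |A| = 29/8

Enumerate A + A = {a + b : a, b ∈ A}. With |A| = 8, there are |A|^2 = 64 ordered sum pairs; collecting distinct values, A + A = {-28, -21, -15, -14, -12, -8, -5, -2, -1, 1, 4, 5, 6, 8, 11, 12, 13, 15, 17, 19, 20, 22, 24, 26, 31, 33, 36, 38, 40}, so |A + A| = 29. Thus K = 29/8. For comparison, the minimum possible |A + A| over all 8-element sets is 2·8 − 1 = 15 (so min K = 15/8), attained only by arithmetic progressions.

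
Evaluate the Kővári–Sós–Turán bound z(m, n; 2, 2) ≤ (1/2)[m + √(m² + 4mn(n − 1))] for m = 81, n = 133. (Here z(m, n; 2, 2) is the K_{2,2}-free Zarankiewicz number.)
z(81, 133; 2, 2) ≤ (1/2)[81 + √(81² + 4·81·133·132)] = (1/2)[81 + √5694705] = 1233.6791

Kővári–Sós–Turán: let r_1, ..., r_81 be the row sums and z = Σ r_i the total number of 1s. Each pair of columns can share at most one row with both entries 1 (else a 2×2 all-ones block appears), so Σ_i C(r_i, 2) ≤ C(133, 2) = 8778. By convexity Σ_i C(r_i, 2) ≥ 81·C(z/81, 2) = z(z − 81)/(2·81), giving z² − 81z − 81·133·132 ≤ 0 and hence z ≤ (1/2)[81 + √(6561 + 4·1422036)] = (1/2)[81 + √5694705] ≈ (1/2)(81 + 2386.3581) = 1233.6791.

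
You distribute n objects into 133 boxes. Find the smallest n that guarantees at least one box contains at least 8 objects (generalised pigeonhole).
n = (8 − 1)·133 + 1 = 932

By the generalised pigeonhole principle, to guarantee some box contains ≥ r objects we need more than (r − 1) · k objects total. Threshold: n = (r − 1) · k + 1. With r = 8 and k = 133: n = 7 · 133 + 1 = 931 + 1 = 932. For n = 931 = 7 · 133, we can put exactly 7 objects in every box, avoiding 8 in any single one — so 932 is tight.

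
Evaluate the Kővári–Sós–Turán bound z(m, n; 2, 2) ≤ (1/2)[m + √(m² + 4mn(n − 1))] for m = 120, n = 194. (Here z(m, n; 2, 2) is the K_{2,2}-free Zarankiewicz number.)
z(120, 194; 2, 2) ≤ (1/2)[120 + √(120² + 4·120·194·193)] = (1/2)[120 + √17986560] = 2180.5282

Kővári–Sós–Turán: let r_1, ..., r_120 be the row sums and z = Σ r_i the total number of 1s. Each pair of columns can share at most one row with both entries 1 (else a 2×2 all-ones block appears), so Σ_i C(r_i, 2) ≤ C(194, 2) = 18721. By convexity Σ_i C(r_i, 2) ≥ 120·C(z/120, 2) = z(z − 120)/(2·120), giving z² − 120z − 120·194·193 ≤ 0 and hence z ≤ (1/2)[120 + √(14400 + 4·4493040)] = (1/2)[120 + √17986560] ≈ (1/2)(120 + 4241.0565) = 2180.5282.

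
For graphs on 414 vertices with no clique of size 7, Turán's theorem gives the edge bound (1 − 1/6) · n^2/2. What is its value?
Turán density bound = (5/6) · 414^2/2 = 71415

Turán's theorem: ex(n, K_{r+1}) is achieved by the complete r-partite Turán graph T(n, r) with parts as balanced as possible, and is at most (1 − 1/r) · n^2/2. For r = 6, n = 414: the density bound is (5/6) · 171396/2 = 71415. Since 6 ∣ 414, the Turán graph T(414, 6) has parts of equal size 69, and its edge count e(T(414, 6)) = 71415 attains the density bound exactly.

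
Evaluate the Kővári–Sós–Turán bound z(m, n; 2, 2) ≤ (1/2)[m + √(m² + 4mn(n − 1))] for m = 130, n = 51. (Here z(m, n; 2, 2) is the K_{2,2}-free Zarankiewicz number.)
z(130, 51; 2, 2) ≤ (1/2)[130 + √(130² + 4·130·51·50)] = (1/2)[130 + √1342900] = 644.4178

Kővári–Sós–Turán: let r_1, ..., r_130 be the row sums and z = Σ r_i the total number of 1s. Each pair of columns can share at most one row with both entries 1 (else a 2×2 all-ones block appears), so Σ_i C(r_i, 2) ≤ C(51, 2) = 1275. By convexity Σ_i C(r_i, 2) ≥ 130·C(z/130, 2) = z(z − 130)/(2·130), giving z² − 130z − 130·51·50 ≤ 0 and hence z ≤ (1/2)[130 + √(16900 + 4·331500)] = (1/2)[130 + √1342900] ≈ (1/2)(130 + 1158.8356) = 644.4178.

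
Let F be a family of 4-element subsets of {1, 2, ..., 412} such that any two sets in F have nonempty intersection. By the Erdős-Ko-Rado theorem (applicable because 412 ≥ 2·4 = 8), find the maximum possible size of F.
max |F| = C(411, 3) = 11486765

The Erdős-Ko-Rado theorem states: for n ≥ 2k, an intersecting family of k-subsets of an n-element set has size at most C(n − 1, k − 1), with equality for 'star' families {A ⊆ [n] : |A| = k, i ∈ A} (fix an element i). For n = 412, k = 4: C(411, 3) = 11486765.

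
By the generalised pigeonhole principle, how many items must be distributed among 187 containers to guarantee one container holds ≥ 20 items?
n = (20 − 1)·187 + 1 = 3554

By the generalised pigeonhole principle, to guarantee some box contains ≥ r objects we need more than (r − 1) · k objects total. Threshold: n = (r − 1) · k + 1. With r = 20 and k = 187: n = 19 · 187 + 1 = 3553 + 1 = 3554. For n = 3553 = 19 · 187, we can put exactly 19 objects in every box, avoiding 20 in any single one — so 3554 is tight.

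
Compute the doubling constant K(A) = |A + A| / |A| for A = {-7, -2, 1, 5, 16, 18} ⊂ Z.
K = |A + A| / |A| = 21/6 = 7/2

Enumerate A + A = {a + b : a, b ∈ A}. With |A| = 6, there are |A|^2 = 36 ordered sum pairs; collecting distinct values, A + A = {-14, -9, -6, -4, -2, -1, 2, 3, 6, 9, 10, 11, 14, 16, 17, 19, 21, 23, 32, 34, 36}, so |A + A| = 21. Thus K = 21/6 = 7/2. For comparison, the minimum possible |A + A| over all 6-element sets is 2·6 − 1 = 11 (so min K = 11/6), attained only by arithmetic progressions.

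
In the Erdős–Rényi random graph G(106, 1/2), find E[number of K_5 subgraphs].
E[# K_5] = C(106, 5) · (1/2)^C(5, 2) = 101340876 / 2^10 = 25335219/256 ≈ 98965.699219

For each 5-subset S of vertices (there are C(106, 5) = 101340876 such S), let X_S = 1 if S induces a K_5 (all C(5, 2) = 10 edges present). Then P(X_S = 1) = (1/2)^10 = 1/1024. By linearity of expectation, E[# K_5] = C(106, 5) · (1/2)^10 = 101340876 / 1024 = 25335219/256 ≈ 98965.699219.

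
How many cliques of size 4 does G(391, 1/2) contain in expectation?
E[# K_4] = C(391, 4) · (1/2)^C(4, 2) = 958984195 / 2^6 = 14984128.046875

For each 4-subset S of vertices (there are C(391, 4) = 958984195 such S), let X_S = 1 if S induces a K_4 (all C(4, 2) = 6 edges present). Then P(X_S = 1) = (1/2)^6 = 1/64. By linearity of expectation, E[# K_4] = C(391, 4) · (1/2)^6 = 958984195 / 64 = 14984128.046875.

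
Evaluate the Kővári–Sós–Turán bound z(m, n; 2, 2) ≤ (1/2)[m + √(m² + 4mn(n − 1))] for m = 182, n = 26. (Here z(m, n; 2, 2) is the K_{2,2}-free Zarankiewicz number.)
z(182, 26; 2, 2) ≤ (1/2)[182 + √(182² + 4·182·26·25)] = (1/2)[182 + √506324] = 446.7822

Kővári–Sós–Turán: let r_1, ..., r_182 be the row sums and z = Σ r_i the total number of 1s. Each pair of columns can share at most one row with both entries 1 (else a 2×2 all-ones block appears), so Σ_i C(r_i, 2) ≤ C(26, 2) = 325. By convexity Σ_i C(r_i, 2) ≥ 182·C(z/182, 2) = z(z − 182)/(2·182), giving z² − 182z − 182·26·25 ≤ 0 and hence z ≤ (1/2)[182 + √(33124 + 4·118300)] = (1/2)[182 + √506324] ≈ (1/2)(182 + 711.5645) = 446.7822.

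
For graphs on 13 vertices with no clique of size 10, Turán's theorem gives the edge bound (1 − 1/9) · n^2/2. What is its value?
Turán density bound = (8/9) · 13^2/2 = 676/9 ≈ 75.1111

Turán's theorem: ex(n, K_{r+1}) is achieved by the complete r-partite Turán graph T(n, r) with parts as balanced as possible, and is at most (1 − 1/r) · n^2/2. For r = 9, n = 13: the density bound is (8/9) · 169/2 = 676/9 ≈ 75.1111. The integer-valued extremum is e(T(13, 9)) = 74, which is strictly less than the density bound 676/9 since 9 ∤ 13 (the parts of T(13, 9) cannot all be equal).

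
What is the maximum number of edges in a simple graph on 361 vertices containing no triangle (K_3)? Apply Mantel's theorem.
ex(361, K_3) = ⌊361^2/4⌋ = 32580

Mantel (1907): a triangle-free graph on n vertices has at most ⌊n^2/4⌋ edges, with equality for the complete bipartite graph K_{⌊n/2⌋, ⌈n/2⌉}. For n = 361: ⌊361^2/4⌋ = ⌊130321/4⌋ = 32580. The extremal graph is K_{180, 181}, which has 180·181 = 32580 edges.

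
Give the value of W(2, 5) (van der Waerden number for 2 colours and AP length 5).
W(2, 5) = 178

This is a classical value, W(2, 5) = 178, established by combining an explicit 2-colouring of {1, ..., 177} with no monochromatic 5-AP (giving the lower bound W(2, 5) > 177) and a finite case analysis / exhaustive computer search showing every 2-colouring of {1, ..., 178} has such an AP.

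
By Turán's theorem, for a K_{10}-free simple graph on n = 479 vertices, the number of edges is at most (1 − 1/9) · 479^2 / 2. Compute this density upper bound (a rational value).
Turán density bound = (8/9) · 479^2/2 = 917764/9 ≈ 101973.7778

Turán's theorem: ex(n, K_{r+1}) is achieved by the complete r-partite Turán graph T(n, r) with parts as balanced as possible, and is at most (1 − 1/r) · n^2/2. For r = 9, n = 479: the density bound is (8/9) · 229441/2 = 917764/9 ≈ 101973.7778. The integer-valued extremum is e(T(479, 9)) = 101973, which is strictly less than the density bound 917764/9 since 9 ∤ 479 (the parts of T(479, 9) cannot all be equal).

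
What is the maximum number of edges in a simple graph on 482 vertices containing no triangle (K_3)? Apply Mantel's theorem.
ex(482, K_3) = ⌊482^2/4⌋ = 58081

Mantel (1907): a triangle-free graph on n vertices has at most ⌊n^2/4⌋ edges, with equality for the complete bipartite graph K_{⌊n/2⌋, ⌈n/2⌉}. For n = 482: ⌊482^2/4⌋ = ⌊232324/4⌋ = 58081. The extremal graph is K_{241, 241}, which has 241·241 = 58081 edges.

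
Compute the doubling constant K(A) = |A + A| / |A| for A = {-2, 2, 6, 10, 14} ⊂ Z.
K = |A + A| / |A| = 9/5

Enumerate A + A = {a + b : a, b ∈ A}. With |A| = 5, there are |A|^2 = 25 ordered sum pairs; collecting distinct values, A + A = {-4, 0, 4, 8, 12, 16, 20, 24, 28}, so |A + A| = 9. Thus K = 9/5. Here |A + A| = 2|A| − 1 = 9, the minimum possible — so K = 9/5 is minimal, which holds iff A is an arithmetic progression.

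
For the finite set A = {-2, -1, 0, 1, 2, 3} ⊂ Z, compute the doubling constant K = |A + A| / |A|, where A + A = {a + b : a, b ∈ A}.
K = |A + A| / |A| = 11/6

Enumerate A + A = {a + b : a, b ∈ A}. With |A| = 6, there are |A|^2 = 36 ordered sum pairs; collecting distinct values, A + A = {-4, -3, -2, -1, 0, 1, 2, 3, 4, 5, 6}, so |A + A| = 11. Thus K = 11/6. Here |A + A| = 2|A| − 1 = 11, the minimum possible — so K = 11/6 is minimal, which holds iff A is an arithmetic progression.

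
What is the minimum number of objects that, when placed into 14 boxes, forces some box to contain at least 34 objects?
n = (34 − 1)·14 + 1 = 463

By the generalised pigeonhole principle, to guarantee some box contains ≥ r objects we need more than (r − 1) · k objects total. Threshold: n = (r − 1) · k + 1. With r = 34 and k = 14: n = 33 · 14 + 1 = 462 + 1 = 463. For n = 462 = 33 · 14, we can put exactly 33 objects in every box, avoiding 34 in any single one — so 463 is tight.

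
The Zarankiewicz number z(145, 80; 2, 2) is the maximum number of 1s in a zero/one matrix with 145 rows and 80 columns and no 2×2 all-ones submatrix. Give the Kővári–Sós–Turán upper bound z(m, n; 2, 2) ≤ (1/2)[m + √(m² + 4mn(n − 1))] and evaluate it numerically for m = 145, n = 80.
z(145, 80; 2, 2) ≤ (1/2)[145 + √(145² + 4·145·80·79)] = (1/2)[145 + √3686625] = 1032.5293

Kővári–Sós–Turán: let r_1, ..., r_145 be the row sums and z = Σ r_i the total number of 1s. Each pair of columns can share at most one row with both entries 1 (else a 2×2 all-ones block appears), so Σ_i C(r_i, 2) ≤ C(80, 2) = 3160. By convexity Σ_i C(r_i, 2) ≥ 145·C(z/145, 2) = z(z − 145)/(2·145), giving z² − 145z − 145·80·79 ≤ 0 and hence z ≤ (1/2)[145 + √(21025 + 4·916400)] = (1/2)[145 + √3686625] ≈ (1/2)(145 + 1920.0586) = 1032.5293.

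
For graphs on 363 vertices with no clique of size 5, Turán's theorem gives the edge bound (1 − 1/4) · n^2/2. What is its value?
Turán density bound = (3/4) · 363^2/2 = 395307/8 ≈ 49413.375

Turán's theorem: ex(n, K_{r+1}) is achieved by the complete r-partite Turán graph T(n, r) with parts as balanced as possible, and is at most (1 − 1/r) · n^2/2. For r = 4, n = 363: the density bound is (3/4) · 131769/2 = 395307/8 ≈ 49413.375. The integer-valued extremum is e(T(363, 4)) = 49413, which is strictly less than the density bound 395307/8 since 4 ∤ 363 (the parts of T(363, 4) cannot all be equal).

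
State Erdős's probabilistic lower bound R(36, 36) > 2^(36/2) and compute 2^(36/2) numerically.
2^(36/2) = 262144; so R(36, 36) > 262144

Colour each edge of K_n uniformly at random with red/blue. The expected number of monochromatic K_36 is C(n, 36) · 2 · 2^(−C(36,2)). If C(n, 36) · 2^(1 − C(36,2)) < 1, then with positive probability no monochromatic K_36 exists, so R(36, 36) > n. The standard estimate C(n, 36) ≤ n^36/36! shows this inequality holds whenever n ≤ 2^(36/2) (since 36! · 2^(C(36,2) − 1) > 2^(36^2/2) ≥ n^36). Hence R(36, 36) > 2^(36/2) = 262144.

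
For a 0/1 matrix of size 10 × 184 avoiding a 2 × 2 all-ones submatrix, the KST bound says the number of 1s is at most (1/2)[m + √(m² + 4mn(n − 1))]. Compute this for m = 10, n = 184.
z(10, 184; 2, 2) ≤ (1/2)[10 + √(10² + 4·10·184·183)] = (1/2)[10 + √1346980] = 585.2973

Kővári–Sós–Turán: let r_1, ..., r_10 be the row sums and z = Σ r_i the total number of 1s. Each pair of columns can share at most one row with both entries 1 (else a 2×2 all-ones block appears), so Σ_i C(r_i, 2) ≤ C(184, 2) = 16836. By convexity Σ_i C(r_i, 2) ≥ 10·C(z/10, 2) = z(z − 10)/(2·10), giving z² − 10z − 10·184·183 ≤ 0 and hence z ≤ (1/2)[10 + √(100 + 4·336720)] = (1/2)[10 + √1346980] ≈ (1/2)(10 + 1160.5947) = 585.2973.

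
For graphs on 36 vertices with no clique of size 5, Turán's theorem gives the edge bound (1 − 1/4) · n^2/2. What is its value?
Turán density bound = (3/4) · 36^2/2 = 486

Turán's theorem: ex(n, K_{r+1}) is achieved by the complete r-partite Turán graph T(n, r) with parts as balanced as possible, and is at most (1 − 1/r) · n^2/2. For r = 4, n = 36: the density bound is (3/4) · 1296/2 = 486. Since 4 ∣ 36, the Turán graph T(36, 4) has parts of equal size 9, and its edge count e(T(36, 4)) = 486 attains the density bound exactly.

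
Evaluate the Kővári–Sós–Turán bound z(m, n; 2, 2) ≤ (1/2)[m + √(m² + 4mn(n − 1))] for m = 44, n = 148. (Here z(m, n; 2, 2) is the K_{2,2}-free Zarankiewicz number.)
z(44, 148; 2, 2) ≤ (1/2)[44 + √(44² + 4·44·148·147)] = (1/2)[44 + √3830992] = 1000.646

Kővári–Sós–Turán: let r_1, ..., r_44 be the row sums and z = Σ r_i the total number of 1s. Each pair of columns can share at most one row with both entries 1 (else a 2×2 all-ones block appears), so Σ_i C(r_i, 2) ≤ C(148, 2) = 10878. By convexity Σ_i C(r_i, 2) ≥ 44·C(z/44, 2) = z(z − 44)/(2·44), giving z² − 44z − 44·148·147 ≤ 0 and hence z ≤ (1/2)[44 + √(1936 + 4·957264)] = (1/2)[44 + √3830992] ≈ (1/2)(44 + 1957.292) = 1000.646.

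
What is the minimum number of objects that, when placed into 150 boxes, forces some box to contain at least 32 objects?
n = (32 − 1)·150 + 1 = 4651

By the generalised pigeonhole principle, to guarantee some box contains ≥ r objects we need more than (r − 1) · k objects total. Threshold: n = (r − 1) · k + 1. With r = 32 and k = 150: n = 31 · 150 + 1 = 4650 + 1 = 4651. For n = 4650 = 31 · 150, we can put exactly 31 objects in every box, avoiding 32 in any single one — so 4651 is tight.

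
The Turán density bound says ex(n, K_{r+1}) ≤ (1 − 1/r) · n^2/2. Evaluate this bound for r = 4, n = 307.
Turán density bound = (3/4) · 307^2/2 = 282747/8 ≈ 35343.375

Turán's theorem: ex(n, K_{r+1}) is achieved by the complete r-partite Turán graph T(n, r) with parts as balanced as possible, and is at most (1 − 1/r) · n^2/2. For r = 4, n = 307: the density bound is (3/4) · 94249/2 = 282747/8 ≈ 35343.375. The integer-valued extremum is e(T(307, 4)) = 35343, which is strictly less than the density bound 282747/8 since 4 ∤ 307 (the parts of T(307, 4) cannot all be equal).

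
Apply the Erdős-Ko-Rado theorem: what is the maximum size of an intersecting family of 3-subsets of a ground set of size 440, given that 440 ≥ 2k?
max |F| = C(439, 2) = 96141

The Erdős-Ko-Rado theorem states: for n ≥ 2k, an intersecting family of k-subsets of an n-element set has size at most C(n − 1, k − 1), with equality for 'star' families {A ⊆ [n] : |A| = k, i ∈ A} (fix an element i). For n = 440, k = 3: C(439, 2) = 96141.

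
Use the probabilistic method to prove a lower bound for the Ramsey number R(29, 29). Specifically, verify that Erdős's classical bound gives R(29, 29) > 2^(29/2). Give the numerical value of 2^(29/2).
2^(29/2) = 23170.475; so R(29, 29) > 23170.475

Colour each edge of K_n uniformly at random with red/blue. The expected number of monochromatic K_29 is C(n, 29) · 2 · 2^(−C(29,2)). If C(n, 29) · 2^(1 − C(29,2)) < 1, then with positive probability no monochromatic K_29 exists, so R(29, 29) > n. The standard estimate C(n, 29) ≤ n^29/29! shows this inequality holds whenever n ≤ 2^(29/2) (since 29! · 2^(C(29,2) − 1) > 2^(29^2/2) ≥ n^29). Hence R(29, 29) > 2^(29/2) = 23170.475.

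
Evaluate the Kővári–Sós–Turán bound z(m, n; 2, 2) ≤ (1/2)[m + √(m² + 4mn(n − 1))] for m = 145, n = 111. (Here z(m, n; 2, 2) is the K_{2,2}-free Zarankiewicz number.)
z(145, 111; 2, 2) ≤ (1/2)[145 + √(145² + 4·145·111·110)] = (1/2)[145 + √7102825] = 1405.0563

Kővári–Sós–Turán: let r_1, ..., r_145 be the row sums and z = Σ r_i the total number of 1s. Each pair of columns can share at most one row with both entries 1 (else a 2×2 all-ones block appears), so Σ_i C(r_i, 2) ≤ C(111, 2) = 6105. By convexity Σ_i C(r_i, 2) ≥ 145·C(z/145, 2) = z(z − 145)/(2·145), giving z² − 145z − 145·111·110 ≤ 0 and hence z ≤ (1/2)[145 + √(21025 + 4·1770450)] = (1/2)[145 + √7102825] ≈ (1/2)(145 + 2665.1126) = 1405.0563.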